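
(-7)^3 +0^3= -343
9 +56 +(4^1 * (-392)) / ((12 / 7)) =-2549 / 3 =-849.67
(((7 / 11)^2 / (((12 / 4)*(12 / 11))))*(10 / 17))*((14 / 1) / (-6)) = -1715 / 10098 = -0.17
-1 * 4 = -4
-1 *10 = -10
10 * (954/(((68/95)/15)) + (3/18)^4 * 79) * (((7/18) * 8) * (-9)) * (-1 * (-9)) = -15416210005/306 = -50379771.26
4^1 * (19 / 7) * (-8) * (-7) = 608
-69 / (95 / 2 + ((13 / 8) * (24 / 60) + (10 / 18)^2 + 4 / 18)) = -111780 / 78863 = -1.42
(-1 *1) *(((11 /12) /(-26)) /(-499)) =-11 /155688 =-0.00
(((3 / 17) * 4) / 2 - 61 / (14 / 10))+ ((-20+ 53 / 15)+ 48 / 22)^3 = -1581312000742 / 534562875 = -2958.14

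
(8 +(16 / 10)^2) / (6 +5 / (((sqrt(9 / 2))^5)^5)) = 1.76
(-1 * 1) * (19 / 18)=-1.06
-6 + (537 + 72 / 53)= 28215 / 53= 532.36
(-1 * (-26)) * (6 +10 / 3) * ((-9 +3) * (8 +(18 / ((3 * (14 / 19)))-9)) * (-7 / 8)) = 9100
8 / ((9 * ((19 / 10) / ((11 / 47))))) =880 / 8037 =0.11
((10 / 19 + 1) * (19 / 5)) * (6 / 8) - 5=-13 / 20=-0.65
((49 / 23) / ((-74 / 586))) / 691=-14357 / 588041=-0.02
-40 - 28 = -68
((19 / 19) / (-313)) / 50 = -1 / 15650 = -0.00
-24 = -24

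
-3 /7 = -0.43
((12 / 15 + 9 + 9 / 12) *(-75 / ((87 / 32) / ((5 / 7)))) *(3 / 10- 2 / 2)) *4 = 16880 / 29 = 582.07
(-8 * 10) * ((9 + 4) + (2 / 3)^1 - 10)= -880 / 3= -293.33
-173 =-173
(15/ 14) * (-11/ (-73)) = 165/ 1022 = 0.16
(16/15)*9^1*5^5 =30000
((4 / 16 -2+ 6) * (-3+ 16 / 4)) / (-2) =-17 / 8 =-2.12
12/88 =3/22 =0.14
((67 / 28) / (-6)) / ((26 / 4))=-67 / 1092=-0.06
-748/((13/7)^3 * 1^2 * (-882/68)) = 9.00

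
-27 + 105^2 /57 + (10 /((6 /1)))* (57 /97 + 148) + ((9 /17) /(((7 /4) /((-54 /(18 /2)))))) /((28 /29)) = 1898392627 /4605657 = 412.19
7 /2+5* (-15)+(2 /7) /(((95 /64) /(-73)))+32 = -71223 /1330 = -53.55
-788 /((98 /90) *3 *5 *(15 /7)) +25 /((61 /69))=12307 /2135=5.76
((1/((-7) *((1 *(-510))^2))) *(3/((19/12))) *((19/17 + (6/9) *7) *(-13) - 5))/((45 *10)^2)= 409/992395293750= 0.00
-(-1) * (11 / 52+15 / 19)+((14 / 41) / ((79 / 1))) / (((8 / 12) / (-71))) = 1730263 / 3200132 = 0.54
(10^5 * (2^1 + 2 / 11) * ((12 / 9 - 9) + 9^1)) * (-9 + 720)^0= 3200000 / 11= 290909.09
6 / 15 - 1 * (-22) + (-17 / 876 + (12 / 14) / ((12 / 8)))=703709 / 30660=22.95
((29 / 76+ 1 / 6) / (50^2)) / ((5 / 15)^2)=3 / 1520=0.00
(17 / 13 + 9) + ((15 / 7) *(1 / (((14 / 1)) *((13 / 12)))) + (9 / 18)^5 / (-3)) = 49103 / 4704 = 10.44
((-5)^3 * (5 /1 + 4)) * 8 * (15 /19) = -135000 /19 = -7105.26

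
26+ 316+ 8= 350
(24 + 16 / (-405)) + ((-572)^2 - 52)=132498164 / 405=327155.96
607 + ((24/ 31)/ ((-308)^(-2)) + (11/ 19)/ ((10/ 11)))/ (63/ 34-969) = 51428222998/ 96840435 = 531.06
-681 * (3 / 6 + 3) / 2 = -4767 / 4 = -1191.75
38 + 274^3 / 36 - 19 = 571430.78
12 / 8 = 3 / 2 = 1.50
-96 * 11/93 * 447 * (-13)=2045472/31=65982.97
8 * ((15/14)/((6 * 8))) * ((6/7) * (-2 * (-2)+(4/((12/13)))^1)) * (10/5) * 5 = 625/49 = 12.76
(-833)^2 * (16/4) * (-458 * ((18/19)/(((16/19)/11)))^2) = -1557384594381/8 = -194673074297.62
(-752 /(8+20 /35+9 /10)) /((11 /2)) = -14.44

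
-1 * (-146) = 146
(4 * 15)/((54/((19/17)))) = 190/153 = 1.24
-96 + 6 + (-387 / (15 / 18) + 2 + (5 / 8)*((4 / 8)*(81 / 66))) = -552.02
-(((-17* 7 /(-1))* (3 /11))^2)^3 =-2070185663499849 /1771561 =-1168565837.42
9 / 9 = 1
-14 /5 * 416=-5824 /5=-1164.80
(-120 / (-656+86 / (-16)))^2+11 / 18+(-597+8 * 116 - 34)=297.64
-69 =-69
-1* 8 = -8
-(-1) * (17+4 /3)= 55 /3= 18.33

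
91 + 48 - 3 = 136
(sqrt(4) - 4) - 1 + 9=6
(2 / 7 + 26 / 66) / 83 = 157 / 19173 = 0.01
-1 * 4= -4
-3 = -3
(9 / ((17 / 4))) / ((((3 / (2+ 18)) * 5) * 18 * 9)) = 8 / 459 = 0.02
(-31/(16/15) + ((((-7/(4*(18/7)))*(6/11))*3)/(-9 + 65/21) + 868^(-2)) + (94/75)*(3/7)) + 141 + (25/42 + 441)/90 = 657706146781/5594173200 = 117.57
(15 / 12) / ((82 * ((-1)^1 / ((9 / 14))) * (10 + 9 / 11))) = -495 / 546448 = -0.00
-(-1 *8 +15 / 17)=121 / 17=7.12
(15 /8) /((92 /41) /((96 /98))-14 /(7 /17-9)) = 134685 /281638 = 0.48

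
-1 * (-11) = 11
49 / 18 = 2.72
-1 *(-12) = 12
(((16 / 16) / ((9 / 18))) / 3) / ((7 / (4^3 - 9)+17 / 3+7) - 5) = 55 / 643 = 0.09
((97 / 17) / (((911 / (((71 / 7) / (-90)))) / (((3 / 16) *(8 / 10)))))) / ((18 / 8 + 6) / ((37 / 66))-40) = 254819 / 60849971700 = 0.00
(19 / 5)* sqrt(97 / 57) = sqrt(5529) / 15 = 4.96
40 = 40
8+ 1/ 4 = 33/ 4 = 8.25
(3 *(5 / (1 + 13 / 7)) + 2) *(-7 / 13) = -203 / 52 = -3.90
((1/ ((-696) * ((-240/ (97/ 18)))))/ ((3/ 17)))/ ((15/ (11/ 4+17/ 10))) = 146761/ 2706048000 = 0.00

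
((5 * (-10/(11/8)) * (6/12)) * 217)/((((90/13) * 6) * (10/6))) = -5642/99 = -56.99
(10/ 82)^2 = 0.01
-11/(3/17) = -187/3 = -62.33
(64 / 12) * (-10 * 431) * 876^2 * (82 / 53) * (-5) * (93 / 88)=84073868035200 / 583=144209036080.96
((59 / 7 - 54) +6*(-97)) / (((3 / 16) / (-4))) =281152 / 21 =13388.19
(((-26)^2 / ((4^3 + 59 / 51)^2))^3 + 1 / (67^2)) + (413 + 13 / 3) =7567290650479489400506506751 / 18132300497633093259150963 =417.34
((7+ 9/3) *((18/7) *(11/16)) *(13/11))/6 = 195/56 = 3.48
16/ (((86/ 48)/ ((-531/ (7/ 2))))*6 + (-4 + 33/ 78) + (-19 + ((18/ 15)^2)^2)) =-0.78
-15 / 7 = -2.14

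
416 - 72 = 344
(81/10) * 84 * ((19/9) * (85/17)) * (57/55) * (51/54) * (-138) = -53355078/55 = -970092.33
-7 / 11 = -0.64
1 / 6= 0.17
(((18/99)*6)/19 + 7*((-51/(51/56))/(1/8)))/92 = -34.09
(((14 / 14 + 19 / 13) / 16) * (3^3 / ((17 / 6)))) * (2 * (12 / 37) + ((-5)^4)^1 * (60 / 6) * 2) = 149857776 / 8177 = 18326.74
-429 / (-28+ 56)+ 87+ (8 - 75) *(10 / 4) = -2683 / 28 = -95.82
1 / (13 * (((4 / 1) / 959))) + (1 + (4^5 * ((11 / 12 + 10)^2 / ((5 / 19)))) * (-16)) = -17361944137 / 2340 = -7419634.25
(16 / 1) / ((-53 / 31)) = -496 / 53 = -9.36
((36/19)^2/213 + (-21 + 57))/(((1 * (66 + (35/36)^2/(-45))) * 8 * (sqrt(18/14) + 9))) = 4710824244/611477459819 -224324964 * sqrt(7)/611477459819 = 0.01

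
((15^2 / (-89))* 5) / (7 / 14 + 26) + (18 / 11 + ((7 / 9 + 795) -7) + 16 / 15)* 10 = 3695858072 / 466983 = 7914.33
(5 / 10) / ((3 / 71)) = 71 / 6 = 11.83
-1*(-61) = 61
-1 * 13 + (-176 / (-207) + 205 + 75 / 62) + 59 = 3247771 / 12834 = 253.06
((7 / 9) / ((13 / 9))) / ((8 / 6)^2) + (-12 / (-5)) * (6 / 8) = 2187 / 1040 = 2.10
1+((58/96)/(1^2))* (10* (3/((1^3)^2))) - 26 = -55/8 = -6.88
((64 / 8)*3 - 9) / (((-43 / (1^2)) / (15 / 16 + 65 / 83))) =-34275 / 57104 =-0.60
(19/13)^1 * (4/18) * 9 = 38/13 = 2.92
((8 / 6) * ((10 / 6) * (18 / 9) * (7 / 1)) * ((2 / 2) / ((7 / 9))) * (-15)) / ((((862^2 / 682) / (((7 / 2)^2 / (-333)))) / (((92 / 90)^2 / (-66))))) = -1607102 / 5010531453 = -0.00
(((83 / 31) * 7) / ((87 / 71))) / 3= 41251 / 8091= 5.10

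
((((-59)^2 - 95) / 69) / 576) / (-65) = -1693 / 1291680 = -0.00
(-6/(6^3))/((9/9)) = -1/36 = -0.03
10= 10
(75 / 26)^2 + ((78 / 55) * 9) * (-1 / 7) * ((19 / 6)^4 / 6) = -208352737 / 9369360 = -22.24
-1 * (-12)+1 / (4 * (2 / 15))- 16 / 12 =301 / 24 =12.54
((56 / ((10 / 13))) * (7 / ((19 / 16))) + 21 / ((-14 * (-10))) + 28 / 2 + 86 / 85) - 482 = -243551 / 6460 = -37.70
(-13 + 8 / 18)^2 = 12769 / 81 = 157.64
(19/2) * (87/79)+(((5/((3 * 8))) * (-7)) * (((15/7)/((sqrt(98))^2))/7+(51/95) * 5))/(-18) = 175948611/16474976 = 10.68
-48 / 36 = -4 / 3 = -1.33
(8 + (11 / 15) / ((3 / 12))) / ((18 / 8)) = 656 / 135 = 4.86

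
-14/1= -14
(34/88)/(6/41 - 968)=-697/1746008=-0.00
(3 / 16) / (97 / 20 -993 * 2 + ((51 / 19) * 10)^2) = -5415 / 36407612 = -0.00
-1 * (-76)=76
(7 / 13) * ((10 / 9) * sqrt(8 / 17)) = 140 * sqrt(34) / 1989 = 0.41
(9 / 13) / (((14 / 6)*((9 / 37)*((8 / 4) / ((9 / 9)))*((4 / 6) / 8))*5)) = 1.46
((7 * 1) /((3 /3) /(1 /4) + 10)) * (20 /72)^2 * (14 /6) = 175 /1944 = 0.09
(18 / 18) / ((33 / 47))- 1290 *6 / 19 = -254527 / 627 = -405.94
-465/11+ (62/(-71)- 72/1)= -115.15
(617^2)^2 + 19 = 144924114740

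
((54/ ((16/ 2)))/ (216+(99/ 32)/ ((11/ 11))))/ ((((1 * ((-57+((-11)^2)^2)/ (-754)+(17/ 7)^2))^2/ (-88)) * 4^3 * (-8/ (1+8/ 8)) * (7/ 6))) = 536252717/ 10677528998550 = 0.00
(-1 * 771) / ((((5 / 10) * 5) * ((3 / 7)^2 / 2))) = -3358.13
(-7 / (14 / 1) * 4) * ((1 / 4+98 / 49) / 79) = -9 / 158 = -0.06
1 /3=0.33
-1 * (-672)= 672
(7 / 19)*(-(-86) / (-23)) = -602 / 437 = -1.38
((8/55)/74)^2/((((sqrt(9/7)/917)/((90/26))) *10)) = 22008 *sqrt(7)/53835925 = 0.00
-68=-68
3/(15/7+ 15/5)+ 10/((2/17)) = 1027/12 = 85.58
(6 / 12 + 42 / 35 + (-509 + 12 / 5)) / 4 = -5049 / 40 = -126.22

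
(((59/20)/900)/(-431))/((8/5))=-59/12412800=-0.00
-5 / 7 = -0.71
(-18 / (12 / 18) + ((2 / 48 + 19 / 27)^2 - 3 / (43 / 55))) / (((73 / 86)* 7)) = -60751253 / 11920608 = -5.10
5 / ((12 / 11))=55 / 12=4.58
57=57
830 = 830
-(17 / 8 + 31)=-265 / 8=-33.12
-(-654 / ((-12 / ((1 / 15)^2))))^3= -1295029 / 91125000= -0.01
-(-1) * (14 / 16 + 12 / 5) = 131 / 40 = 3.28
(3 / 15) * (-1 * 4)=-4 / 5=-0.80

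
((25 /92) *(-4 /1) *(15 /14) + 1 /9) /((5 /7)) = -3053 /2070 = -1.47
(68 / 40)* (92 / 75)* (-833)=-651406 / 375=-1737.08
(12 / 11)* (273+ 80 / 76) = 62484 / 209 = 298.97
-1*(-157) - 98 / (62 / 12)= 4279 / 31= 138.03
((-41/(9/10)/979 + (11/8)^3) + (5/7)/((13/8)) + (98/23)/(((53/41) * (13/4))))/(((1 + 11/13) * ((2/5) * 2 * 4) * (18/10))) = 50128160106425/133036448219136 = 0.38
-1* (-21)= 21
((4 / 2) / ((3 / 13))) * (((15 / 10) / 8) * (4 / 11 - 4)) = -5.91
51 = 51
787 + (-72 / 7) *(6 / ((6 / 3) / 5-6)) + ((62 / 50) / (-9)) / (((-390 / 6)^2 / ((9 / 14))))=8260508533 / 10351250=798.02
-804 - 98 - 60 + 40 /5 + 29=-925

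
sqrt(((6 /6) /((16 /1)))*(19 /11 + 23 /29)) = sqrt(64119) /638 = 0.40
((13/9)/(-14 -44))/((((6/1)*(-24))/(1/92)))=13/6915456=0.00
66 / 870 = 11 / 145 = 0.08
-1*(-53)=53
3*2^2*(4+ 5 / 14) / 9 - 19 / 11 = 943 / 231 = 4.08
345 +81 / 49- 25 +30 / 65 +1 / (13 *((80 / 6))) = 8207627 / 25480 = 322.12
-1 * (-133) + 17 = 150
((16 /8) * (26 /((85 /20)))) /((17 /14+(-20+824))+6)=2912 /193069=0.02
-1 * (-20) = 20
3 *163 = 489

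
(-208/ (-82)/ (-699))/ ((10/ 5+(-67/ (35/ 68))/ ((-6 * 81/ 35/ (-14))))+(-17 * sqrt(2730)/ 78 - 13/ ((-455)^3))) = 27780666126057449514000/ 981729612971785948205783069 - 46847953228474125000 * sqrt(2730)/ 981729612971785948205783069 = 0.00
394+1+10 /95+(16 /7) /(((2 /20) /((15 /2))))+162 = 96895 /133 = 728.53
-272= -272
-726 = -726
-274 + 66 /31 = -8428 /31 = -271.87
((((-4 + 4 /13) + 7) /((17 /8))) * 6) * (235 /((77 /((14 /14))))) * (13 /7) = 485040 /9163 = 52.93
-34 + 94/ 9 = -212/ 9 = -23.56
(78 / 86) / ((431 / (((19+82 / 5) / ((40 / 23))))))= 158769 / 3706600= 0.04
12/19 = 0.63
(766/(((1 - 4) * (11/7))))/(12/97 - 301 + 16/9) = 1560342/2872243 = 0.54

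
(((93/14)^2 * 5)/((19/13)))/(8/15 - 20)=-8432775/1087408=-7.75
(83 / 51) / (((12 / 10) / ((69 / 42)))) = 9545 / 4284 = 2.23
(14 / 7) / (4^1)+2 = 5 / 2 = 2.50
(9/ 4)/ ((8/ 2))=9/ 16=0.56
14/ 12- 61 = -359/ 6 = -59.83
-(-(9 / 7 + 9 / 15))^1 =66 / 35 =1.89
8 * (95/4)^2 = 9025/2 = 4512.50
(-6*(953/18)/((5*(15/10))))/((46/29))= -27637/1035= -26.70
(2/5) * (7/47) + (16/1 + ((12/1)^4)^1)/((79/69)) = 336494786/18565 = 18125.22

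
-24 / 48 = -1 / 2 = -0.50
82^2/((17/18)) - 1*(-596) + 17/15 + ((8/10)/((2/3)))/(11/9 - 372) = 6566375659/850935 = 7716.66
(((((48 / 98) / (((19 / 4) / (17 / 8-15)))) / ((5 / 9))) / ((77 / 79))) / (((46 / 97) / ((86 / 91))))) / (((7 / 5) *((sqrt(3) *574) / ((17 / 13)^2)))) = -176552899254 *sqrt(3) / 50942033353211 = -0.01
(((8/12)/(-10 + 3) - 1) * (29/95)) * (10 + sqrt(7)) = -1334/399 - 667 * sqrt(7)/1995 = -4.23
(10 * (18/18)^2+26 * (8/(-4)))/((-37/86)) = 3612/37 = 97.62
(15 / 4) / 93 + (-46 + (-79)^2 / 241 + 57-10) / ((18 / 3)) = 405499 / 89652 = 4.52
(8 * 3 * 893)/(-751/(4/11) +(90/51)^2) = -24775392/2383829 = -10.39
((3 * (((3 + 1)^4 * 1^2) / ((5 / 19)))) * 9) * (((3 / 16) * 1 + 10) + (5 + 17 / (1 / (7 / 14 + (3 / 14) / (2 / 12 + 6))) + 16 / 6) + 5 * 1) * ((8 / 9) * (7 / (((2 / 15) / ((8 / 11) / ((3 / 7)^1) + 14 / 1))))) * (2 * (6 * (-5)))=-405653660160 / 11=-36877605469.09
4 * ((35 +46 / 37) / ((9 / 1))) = 596 / 37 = 16.11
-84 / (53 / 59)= -93.51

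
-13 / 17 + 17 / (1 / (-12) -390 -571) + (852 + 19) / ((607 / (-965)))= -1385.49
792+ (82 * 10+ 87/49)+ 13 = 79712/49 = 1626.78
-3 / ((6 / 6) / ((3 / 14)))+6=75 / 14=5.36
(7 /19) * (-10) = -70 /19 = -3.68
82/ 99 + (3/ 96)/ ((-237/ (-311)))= 217559/ 250272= 0.87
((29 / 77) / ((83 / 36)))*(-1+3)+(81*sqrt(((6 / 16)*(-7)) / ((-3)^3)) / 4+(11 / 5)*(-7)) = -8.76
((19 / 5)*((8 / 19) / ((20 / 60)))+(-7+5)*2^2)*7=-112 / 5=-22.40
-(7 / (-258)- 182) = 46963 / 258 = 182.03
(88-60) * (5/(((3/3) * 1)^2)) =140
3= 3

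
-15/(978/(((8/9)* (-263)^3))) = 363828940/1467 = 248008.82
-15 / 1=-15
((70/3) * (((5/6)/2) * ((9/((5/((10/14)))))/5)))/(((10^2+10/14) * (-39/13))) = -7/846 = -0.01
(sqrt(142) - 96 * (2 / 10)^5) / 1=-96 / 3125 + sqrt(142)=11.89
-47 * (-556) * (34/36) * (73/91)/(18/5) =40537265/7371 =5499.56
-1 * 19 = -19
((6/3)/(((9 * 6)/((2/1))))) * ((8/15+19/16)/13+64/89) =236437/3748680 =0.06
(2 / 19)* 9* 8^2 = 1152 / 19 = 60.63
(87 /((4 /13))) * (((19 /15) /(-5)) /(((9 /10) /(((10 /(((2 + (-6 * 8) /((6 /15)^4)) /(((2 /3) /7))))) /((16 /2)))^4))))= -895375 /689319836286376988448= -0.00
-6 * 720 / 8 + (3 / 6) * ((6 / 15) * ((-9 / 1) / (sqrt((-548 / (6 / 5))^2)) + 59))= -3618197 / 6850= -528.20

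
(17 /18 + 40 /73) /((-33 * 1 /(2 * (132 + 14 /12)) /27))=-325.21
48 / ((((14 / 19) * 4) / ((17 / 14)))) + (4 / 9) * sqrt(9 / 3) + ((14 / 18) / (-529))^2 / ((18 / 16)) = 4 * sqrt(3) / 9 + 197679981449 / 9996200361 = 20.55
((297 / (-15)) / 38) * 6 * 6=-1782 / 95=-18.76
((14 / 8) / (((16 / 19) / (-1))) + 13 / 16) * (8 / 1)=-10.12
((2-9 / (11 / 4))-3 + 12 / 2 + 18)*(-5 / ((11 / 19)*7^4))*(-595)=250325 / 5929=42.22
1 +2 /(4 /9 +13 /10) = 337 /157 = 2.15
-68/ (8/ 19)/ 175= -323/ 350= -0.92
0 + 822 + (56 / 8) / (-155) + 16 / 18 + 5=1154842 / 1395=827.84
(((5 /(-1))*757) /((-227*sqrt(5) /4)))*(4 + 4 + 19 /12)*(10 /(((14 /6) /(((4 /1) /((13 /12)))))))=41786400*sqrt(5) /20657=4523.27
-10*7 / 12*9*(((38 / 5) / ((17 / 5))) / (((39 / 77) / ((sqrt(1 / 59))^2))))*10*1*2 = -1024100 / 13039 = -78.54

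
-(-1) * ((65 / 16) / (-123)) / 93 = -65 / 183024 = -0.00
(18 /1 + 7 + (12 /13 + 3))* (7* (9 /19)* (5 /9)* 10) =131600 /247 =532.79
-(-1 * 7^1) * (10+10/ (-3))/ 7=20/ 3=6.67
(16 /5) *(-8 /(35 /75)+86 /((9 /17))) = 146464 /315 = 464.97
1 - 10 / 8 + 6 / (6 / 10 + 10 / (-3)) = -401 / 164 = -2.45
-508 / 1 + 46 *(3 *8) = 596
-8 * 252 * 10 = -20160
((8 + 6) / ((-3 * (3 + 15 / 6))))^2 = 784 / 1089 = 0.72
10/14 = 0.71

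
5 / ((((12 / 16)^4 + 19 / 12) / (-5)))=-19200 / 1459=-13.16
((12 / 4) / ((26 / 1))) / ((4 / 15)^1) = 0.43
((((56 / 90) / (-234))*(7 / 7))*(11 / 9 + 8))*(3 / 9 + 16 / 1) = -56938 / 142155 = -0.40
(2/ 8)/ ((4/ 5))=5/ 16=0.31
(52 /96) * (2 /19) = 13 /228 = 0.06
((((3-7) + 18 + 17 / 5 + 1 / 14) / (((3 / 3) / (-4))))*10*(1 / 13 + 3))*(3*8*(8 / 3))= -12523520 / 91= -137621.10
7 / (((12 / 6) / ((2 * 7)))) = 49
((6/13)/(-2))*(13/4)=-3/4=-0.75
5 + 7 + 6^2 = 48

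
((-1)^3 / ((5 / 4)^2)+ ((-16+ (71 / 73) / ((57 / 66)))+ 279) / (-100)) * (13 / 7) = -5916443 / 970900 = -6.09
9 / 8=1.12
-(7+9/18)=-15/2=-7.50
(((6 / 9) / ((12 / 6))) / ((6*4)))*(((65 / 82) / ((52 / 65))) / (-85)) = -0.00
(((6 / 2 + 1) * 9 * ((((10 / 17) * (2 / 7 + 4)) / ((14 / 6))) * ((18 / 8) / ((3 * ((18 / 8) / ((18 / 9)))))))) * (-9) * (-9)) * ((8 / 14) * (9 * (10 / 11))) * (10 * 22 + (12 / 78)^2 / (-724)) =4238665710624000 / 1962009049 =2160370.11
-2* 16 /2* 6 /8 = -12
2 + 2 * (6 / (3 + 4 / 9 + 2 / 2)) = 4.70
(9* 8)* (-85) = -6120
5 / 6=0.83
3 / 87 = 1 / 29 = 0.03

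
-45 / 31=-1.45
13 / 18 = 0.72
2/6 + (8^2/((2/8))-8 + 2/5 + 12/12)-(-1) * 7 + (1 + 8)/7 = 27092/105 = 258.02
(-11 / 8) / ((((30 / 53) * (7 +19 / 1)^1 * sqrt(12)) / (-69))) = 13409 * sqrt(3) / 12480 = 1.86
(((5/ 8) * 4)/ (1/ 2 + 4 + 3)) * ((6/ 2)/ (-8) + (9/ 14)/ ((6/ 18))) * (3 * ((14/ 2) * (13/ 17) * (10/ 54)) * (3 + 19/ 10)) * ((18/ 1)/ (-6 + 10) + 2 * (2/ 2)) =240149/ 4896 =49.05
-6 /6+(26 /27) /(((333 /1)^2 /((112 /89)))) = -266463355 /266466267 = -1.00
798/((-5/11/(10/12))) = -1463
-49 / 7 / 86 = -7 / 86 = -0.08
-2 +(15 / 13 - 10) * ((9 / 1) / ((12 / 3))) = -1139 / 52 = -21.90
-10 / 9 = -1.11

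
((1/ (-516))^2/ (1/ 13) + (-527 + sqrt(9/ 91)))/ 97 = -140316899/ 25826832 + 3 * sqrt(91)/ 8827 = -5.43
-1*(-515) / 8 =515 / 8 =64.38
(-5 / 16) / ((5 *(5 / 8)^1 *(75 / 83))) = -83 / 750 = -0.11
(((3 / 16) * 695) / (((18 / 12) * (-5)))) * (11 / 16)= -1529 / 128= -11.95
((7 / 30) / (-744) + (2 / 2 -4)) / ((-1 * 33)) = 66967 / 736560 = 0.09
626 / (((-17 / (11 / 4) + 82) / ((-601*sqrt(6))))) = -2069243*sqrt(6) / 417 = -12154.89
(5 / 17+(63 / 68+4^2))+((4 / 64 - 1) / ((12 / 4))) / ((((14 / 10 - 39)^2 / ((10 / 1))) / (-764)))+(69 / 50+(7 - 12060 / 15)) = -23334252113 / 30042400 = -776.71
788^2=620944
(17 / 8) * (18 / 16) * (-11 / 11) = -153 / 64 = -2.39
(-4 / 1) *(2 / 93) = -8 / 93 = -0.09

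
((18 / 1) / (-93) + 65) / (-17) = -3.81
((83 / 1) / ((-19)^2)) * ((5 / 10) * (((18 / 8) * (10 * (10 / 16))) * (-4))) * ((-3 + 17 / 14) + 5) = -840375 / 40432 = -20.78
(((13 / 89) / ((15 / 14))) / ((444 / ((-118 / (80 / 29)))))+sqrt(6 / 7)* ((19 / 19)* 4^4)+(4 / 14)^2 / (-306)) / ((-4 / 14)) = 44111111 / 940480800-128* sqrt(42) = -829.49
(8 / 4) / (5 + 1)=1 / 3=0.33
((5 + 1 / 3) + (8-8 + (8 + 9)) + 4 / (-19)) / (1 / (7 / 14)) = 1261 / 114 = 11.06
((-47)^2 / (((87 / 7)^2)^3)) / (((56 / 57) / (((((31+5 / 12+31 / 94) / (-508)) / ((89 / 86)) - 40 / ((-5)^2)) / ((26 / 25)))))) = -0.00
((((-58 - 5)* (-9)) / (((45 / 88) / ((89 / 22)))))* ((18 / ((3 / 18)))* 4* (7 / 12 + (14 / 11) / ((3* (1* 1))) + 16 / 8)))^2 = 102746517295032576 / 3025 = 33965790841333.08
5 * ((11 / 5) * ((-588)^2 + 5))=3803239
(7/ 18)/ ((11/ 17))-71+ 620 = 549.60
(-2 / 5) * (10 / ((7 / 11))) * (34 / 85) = -88 / 35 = -2.51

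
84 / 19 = 4.42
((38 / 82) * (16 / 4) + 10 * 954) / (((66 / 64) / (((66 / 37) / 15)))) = 25037824 / 22755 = 1100.32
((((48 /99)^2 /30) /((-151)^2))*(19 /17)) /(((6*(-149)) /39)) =-15808 /943426830555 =-0.00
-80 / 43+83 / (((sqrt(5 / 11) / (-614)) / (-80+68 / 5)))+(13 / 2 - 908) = -77689 / 86+16919384 * sqrt(55) / 25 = 5018197.04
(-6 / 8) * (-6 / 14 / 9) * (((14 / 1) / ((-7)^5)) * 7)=-1 / 4802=-0.00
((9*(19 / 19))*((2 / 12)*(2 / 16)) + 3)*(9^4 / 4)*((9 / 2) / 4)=3011499 / 512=5881.83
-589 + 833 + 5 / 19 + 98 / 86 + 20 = 216834 / 817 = 265.40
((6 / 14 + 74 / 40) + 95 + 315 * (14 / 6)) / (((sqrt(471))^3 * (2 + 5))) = 116519 * sqrt(471) / 217404180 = 0.01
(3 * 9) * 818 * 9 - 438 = 198336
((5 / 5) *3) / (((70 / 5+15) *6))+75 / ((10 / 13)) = 2828 / 29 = 97.52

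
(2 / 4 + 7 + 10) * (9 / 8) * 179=56385 / 16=3524.06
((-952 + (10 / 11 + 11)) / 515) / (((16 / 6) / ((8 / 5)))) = -31023 / 28325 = -1.10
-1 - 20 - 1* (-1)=-20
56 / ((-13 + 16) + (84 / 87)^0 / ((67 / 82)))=3752 / 283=13.26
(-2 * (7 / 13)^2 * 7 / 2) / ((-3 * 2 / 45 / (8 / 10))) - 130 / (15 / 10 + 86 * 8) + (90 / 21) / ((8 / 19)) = 20664673 / 932204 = 22.17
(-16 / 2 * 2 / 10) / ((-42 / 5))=0.19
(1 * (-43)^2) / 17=1849 / 17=108.76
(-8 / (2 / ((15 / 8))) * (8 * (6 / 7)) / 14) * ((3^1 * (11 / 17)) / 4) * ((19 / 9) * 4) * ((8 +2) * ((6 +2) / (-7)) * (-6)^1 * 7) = -7225.93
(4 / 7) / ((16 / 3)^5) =243 / 1835008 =0.00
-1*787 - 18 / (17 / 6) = -793.35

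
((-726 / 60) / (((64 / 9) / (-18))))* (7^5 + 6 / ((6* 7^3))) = 28250412201 / 54880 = 514766.99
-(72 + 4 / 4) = -73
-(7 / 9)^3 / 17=-0.03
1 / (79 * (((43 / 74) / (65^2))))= 312650 / 3397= 92.04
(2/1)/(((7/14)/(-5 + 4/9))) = -164/9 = -18.22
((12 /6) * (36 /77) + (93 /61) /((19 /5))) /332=0.00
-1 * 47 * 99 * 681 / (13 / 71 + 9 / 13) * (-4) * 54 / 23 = 78966998253 / 2323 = 33993542.08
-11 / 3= -3.67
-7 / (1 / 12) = -84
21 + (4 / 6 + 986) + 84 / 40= 30293 / 30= 1009.77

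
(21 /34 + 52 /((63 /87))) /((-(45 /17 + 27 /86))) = -2223659 /90909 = -24.46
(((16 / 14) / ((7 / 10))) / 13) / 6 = 40 / 1911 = 0.02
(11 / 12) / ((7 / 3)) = 11 / 28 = 0.39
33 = 33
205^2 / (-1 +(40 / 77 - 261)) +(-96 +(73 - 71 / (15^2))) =-833706089 / 4530150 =-184.03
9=9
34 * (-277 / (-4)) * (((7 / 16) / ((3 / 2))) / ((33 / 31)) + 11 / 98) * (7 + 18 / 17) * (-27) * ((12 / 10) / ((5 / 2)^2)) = -5119358049 / 134750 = -37991.53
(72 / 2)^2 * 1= 1296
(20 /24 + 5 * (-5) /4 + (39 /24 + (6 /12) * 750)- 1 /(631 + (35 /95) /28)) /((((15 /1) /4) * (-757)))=-427247089 /3267310410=-0.13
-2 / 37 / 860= -0.00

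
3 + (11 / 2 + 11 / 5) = 107 / 10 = 10.70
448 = 448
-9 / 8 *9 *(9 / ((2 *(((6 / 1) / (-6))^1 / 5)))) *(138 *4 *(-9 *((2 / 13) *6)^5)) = -281621214720 / 371293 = -758487.81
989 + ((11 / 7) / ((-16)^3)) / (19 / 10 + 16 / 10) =99248117 / 100352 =989.00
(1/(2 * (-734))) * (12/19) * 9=-27/6973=-0.00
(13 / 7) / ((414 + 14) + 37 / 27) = 351 / 81151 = 0.00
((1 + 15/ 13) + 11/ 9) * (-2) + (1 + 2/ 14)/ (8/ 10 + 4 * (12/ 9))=-123680/ 18837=-6.57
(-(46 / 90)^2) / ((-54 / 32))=8464 / 54675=0.15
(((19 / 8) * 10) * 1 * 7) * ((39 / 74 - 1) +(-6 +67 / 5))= 340879 / 296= 1151.62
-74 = -74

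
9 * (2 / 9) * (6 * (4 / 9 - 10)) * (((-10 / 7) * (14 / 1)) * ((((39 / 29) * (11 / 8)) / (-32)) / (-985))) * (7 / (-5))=-43043 / 228520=-0.19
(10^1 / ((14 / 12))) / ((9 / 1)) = 20 / 21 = 0.95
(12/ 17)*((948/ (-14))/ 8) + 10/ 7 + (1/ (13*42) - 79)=-775459/ 9282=-83.54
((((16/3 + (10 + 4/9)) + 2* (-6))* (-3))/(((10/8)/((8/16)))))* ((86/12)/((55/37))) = -54094/2475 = -21.86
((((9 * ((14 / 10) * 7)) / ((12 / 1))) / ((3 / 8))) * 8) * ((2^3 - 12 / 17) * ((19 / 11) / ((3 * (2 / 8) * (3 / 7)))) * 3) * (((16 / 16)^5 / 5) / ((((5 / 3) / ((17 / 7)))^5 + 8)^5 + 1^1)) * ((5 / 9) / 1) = 275461622619401179531757514279457795528672205184 / 4841503602175975562842668189712331878830285499585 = 0.06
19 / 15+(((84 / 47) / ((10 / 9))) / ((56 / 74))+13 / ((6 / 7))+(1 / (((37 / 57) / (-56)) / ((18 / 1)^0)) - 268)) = -8757032 / 26085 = -335.71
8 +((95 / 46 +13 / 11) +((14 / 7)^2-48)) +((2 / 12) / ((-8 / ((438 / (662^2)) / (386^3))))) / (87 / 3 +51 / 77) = -3816235034017019683105 / 116515713945128295424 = -32.75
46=46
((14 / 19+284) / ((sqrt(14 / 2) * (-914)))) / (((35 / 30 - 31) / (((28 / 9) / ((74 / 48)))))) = 173120 * sqrt(7) / 57507509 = 0.01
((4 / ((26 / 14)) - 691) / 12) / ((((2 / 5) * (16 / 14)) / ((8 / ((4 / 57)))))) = -5955075 / 416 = -14315.08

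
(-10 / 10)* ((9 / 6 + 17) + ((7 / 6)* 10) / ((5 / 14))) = -307 / 6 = -51.17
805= 805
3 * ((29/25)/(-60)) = -29/500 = -0.06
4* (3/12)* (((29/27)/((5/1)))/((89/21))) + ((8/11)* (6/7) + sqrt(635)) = 207871/308385 + sqrt(635) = 25.87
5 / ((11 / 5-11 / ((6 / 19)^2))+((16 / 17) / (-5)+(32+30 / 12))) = -15300 / 225809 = -0.07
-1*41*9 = -369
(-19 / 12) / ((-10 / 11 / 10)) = 209 / 12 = 17.42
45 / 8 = 5.62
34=34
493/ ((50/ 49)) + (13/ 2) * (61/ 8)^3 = 86137209/ 25600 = 3364.73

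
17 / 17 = 1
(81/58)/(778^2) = 81/35106472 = 0.00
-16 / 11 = -1.45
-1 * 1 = -1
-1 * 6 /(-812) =0.01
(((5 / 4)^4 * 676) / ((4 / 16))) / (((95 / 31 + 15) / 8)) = 654875 / 224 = 2923.55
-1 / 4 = -0.25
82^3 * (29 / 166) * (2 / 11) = 15989672 / 913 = 17513.33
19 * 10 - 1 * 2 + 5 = 193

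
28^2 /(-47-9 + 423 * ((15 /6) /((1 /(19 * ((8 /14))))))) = 0.07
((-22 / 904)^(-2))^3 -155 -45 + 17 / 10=85276740273859177 / 17715610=4813649672.46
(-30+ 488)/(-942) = -229/471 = -0.49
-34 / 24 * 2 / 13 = -17 / 78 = -0.22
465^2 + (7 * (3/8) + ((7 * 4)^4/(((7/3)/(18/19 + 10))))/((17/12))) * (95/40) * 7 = 37055653305/1088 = 34058504.88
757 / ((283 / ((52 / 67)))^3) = 106440256 / 6816849637681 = 0.00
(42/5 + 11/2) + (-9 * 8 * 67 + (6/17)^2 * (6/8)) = -13900919/2890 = -4810.01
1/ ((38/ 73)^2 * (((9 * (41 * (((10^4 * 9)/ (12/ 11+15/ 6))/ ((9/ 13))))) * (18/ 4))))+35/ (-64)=-1875124603567/ 3428799660000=-0.55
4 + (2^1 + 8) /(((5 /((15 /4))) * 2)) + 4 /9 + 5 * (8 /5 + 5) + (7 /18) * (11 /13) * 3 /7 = 41.34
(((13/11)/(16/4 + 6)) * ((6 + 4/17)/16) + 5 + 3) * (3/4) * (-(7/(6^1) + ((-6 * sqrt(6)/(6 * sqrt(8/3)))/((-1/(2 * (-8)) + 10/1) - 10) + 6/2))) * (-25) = -4212915/1408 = -2992.13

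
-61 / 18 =-3.39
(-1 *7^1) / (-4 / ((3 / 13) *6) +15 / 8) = 504 / 73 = 6.90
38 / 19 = 2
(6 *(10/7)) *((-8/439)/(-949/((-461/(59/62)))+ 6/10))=-68596800/1123799173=-0.06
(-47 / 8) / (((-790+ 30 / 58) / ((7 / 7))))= 1363 / 183160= 0.01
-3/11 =-0.27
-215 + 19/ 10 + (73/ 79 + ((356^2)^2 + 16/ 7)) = 88822934578187/ 5530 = 16062013486.11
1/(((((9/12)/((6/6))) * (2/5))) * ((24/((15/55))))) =5/132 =0.04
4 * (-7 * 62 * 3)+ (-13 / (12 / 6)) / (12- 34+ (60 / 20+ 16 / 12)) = -552009 / 106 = -5207.63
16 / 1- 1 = 15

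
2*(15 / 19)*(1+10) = 17.37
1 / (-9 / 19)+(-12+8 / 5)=-563 / 45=-12.51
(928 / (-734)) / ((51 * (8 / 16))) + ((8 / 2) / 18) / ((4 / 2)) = 3455 / 56151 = 0.06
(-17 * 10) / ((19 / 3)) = -510 / 19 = -26.84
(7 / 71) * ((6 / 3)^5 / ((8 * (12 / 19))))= 133 / 213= 0.62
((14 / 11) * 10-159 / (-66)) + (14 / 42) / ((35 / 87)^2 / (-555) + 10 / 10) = 71463132 / 4619527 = 15.47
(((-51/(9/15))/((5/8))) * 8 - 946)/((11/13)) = -26442/11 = -2403.82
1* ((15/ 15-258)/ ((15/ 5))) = -257/ 3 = -85.67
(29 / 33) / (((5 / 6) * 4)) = 29 / 110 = 0.26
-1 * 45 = -45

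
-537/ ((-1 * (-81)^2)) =179/ 2187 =0.08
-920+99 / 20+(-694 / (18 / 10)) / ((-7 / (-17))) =-2332763 / 1260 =-1851.40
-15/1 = -15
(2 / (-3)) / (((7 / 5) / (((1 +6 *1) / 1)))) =-3.33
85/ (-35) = -17/ 7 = -2.43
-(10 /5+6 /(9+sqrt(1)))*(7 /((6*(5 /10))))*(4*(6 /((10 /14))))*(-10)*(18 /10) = 91728 /25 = 3669.12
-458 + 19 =-439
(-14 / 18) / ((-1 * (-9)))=-7 / 81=-0.09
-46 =-46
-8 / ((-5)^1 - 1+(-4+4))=4 / 3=1.33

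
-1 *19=-19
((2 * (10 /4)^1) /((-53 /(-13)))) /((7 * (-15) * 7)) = -13 /7791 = -0.00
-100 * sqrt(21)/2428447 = -0.00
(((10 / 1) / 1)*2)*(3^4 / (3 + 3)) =270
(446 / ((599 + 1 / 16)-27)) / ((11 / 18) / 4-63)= -57088 / 4601925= -0.01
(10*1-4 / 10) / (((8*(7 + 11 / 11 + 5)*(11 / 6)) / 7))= 252 / 715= 0.35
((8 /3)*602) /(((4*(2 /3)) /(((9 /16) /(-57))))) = -903 /152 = -5.94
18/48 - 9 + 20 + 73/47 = 4861/376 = 12.93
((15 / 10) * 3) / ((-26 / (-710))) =3195 / 26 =122.88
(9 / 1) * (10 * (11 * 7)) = 6930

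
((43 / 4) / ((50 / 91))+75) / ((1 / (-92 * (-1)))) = 434999 / 50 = 8699.98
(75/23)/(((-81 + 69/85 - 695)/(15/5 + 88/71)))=-274125/15371429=-0.02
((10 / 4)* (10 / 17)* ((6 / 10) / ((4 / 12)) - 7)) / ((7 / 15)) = -1950 / 119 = -16.39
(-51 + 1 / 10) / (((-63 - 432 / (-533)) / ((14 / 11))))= 1899079 / 1823085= 1.04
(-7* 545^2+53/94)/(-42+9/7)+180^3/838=58026.87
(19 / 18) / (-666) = -19 / 11988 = -0.00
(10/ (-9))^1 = -10/ 9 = -1.11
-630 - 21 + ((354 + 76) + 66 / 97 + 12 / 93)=-662113 / 3007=-220.19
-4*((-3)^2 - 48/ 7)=-8.57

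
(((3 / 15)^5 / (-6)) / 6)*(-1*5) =0.00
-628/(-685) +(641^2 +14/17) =4784729511/11645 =410882.74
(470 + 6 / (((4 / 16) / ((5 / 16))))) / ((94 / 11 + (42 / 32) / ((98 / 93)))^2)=579808768 / 116403125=4.98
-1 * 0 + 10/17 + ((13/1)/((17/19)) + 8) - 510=-8277/17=-486.88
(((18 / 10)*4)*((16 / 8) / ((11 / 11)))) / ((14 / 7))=36 / 5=7.20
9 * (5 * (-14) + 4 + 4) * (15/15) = -558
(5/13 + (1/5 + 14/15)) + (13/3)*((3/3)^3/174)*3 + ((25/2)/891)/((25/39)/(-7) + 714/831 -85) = 11357879522357/7132129701840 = 1.59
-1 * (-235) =235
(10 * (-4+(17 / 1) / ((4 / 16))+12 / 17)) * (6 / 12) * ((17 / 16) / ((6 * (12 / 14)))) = 9625 / 144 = 66.84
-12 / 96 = -1 / 8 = -0.12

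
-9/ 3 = -3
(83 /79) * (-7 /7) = -83 /79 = -1.05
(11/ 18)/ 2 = 11/ 36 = 0.31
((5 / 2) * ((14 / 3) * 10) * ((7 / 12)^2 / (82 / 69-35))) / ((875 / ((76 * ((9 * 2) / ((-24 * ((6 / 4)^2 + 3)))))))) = 3059 / 209970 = 0.01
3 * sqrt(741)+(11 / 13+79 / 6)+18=2497 / 78+3 * sqrt(741)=113.68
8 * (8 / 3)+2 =23.33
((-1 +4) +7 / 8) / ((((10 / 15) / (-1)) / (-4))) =93 / 4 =23.25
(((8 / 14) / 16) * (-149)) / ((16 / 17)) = -2533 / 448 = -5.65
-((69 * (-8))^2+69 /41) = -12492933 /41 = -304705.68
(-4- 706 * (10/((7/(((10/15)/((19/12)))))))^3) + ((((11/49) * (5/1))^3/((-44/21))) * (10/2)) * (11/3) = -78398810033/461116852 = -170.02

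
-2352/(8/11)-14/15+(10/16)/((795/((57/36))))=-246890017/76320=-3234.93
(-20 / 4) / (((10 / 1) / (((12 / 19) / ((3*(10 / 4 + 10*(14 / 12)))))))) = -12 / 1615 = -0.01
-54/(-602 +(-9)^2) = 54/521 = 0.10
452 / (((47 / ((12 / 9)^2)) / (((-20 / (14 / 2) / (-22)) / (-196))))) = -18080 / 1595979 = -0.01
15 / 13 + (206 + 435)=642.15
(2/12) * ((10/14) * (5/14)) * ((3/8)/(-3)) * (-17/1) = 0.09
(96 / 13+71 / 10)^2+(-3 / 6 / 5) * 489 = 2719279 / 16900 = 160.90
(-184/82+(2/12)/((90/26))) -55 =-633157/11070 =-57.20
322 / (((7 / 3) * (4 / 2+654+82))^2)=23 / 211806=0.00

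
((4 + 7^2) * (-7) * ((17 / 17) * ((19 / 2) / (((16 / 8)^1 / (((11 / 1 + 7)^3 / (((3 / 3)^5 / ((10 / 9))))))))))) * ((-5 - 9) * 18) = 2877683760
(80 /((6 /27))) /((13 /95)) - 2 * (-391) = 44366 /13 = 3412.77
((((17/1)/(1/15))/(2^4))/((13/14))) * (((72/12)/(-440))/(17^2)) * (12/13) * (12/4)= -567/252824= -0.00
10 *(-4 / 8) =-5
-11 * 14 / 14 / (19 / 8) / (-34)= 44 / 323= 0.14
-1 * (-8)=8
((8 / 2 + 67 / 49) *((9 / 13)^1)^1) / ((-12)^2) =263 / 10192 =0.03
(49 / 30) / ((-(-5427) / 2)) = 49 / 81405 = 0.00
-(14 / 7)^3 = -8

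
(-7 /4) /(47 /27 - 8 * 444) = 0.00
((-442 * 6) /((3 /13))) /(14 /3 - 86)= 8619 /61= 141.30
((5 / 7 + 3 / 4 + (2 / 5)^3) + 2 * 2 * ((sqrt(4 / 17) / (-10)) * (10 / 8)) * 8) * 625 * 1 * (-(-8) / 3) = 17830 / 7 - 40000 * sqrt(17) / 51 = -686.67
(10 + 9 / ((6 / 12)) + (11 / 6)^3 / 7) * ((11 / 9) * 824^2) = 40767161864 / 1701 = 23966585.46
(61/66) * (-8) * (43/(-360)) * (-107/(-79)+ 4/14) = 2379061/1642410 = 1.45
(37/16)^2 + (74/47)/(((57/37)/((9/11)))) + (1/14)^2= 762601751/123219712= 6.19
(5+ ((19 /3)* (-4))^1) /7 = -61 /21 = -2.90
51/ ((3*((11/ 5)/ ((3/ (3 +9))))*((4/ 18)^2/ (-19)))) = -130815/ 176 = -743.27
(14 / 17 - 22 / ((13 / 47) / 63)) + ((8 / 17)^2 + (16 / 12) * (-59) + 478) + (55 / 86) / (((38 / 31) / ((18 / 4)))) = -339473227705 / 73667256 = -4608.20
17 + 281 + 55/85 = 5077/17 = 298.65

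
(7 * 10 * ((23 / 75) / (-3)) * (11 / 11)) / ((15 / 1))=-322 / 675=-0.48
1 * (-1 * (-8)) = 8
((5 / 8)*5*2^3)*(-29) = -725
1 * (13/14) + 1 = 27/14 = 1.93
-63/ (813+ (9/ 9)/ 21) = -1323/ 17074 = -0.08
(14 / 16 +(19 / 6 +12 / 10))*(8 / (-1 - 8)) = -629 / 135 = -4.66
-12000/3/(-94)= 42.55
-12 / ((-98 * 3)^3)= 1 / 2117682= 0.00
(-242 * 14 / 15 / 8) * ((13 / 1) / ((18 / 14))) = -285.47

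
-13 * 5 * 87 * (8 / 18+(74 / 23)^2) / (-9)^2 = -96889000 / 128547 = -753.72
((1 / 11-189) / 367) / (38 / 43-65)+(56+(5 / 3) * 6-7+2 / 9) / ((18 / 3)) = 1979039971 / 200340162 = 9.88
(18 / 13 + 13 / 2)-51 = -1121 / 26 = -43.12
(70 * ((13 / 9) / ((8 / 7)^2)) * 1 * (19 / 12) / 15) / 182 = 931 / 20736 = 0.04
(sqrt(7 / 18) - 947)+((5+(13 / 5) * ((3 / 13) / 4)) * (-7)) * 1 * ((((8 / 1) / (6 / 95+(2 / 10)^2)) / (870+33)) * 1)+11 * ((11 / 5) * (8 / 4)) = -28498103 / 31605+sqrt(14) / 6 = -901.07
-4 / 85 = -0.05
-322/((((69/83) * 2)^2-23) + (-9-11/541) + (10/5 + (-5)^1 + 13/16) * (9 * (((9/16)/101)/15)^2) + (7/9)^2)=20307994649137520640/1806969423390194083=11.24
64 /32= 2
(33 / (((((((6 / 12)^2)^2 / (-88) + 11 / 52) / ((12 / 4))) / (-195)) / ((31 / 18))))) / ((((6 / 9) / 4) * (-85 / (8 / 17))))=5842197504 / 1115251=5238.46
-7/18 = -0.39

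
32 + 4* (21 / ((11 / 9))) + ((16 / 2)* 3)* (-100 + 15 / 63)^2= 386397076 / 1617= 238959.23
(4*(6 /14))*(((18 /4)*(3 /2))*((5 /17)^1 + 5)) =7290 /119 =61.26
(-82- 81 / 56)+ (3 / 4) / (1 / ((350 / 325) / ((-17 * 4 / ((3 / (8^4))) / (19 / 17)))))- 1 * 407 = -422649884859 / 861765632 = -490.45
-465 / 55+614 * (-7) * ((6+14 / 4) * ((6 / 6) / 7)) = -64256 / 11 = -5841.45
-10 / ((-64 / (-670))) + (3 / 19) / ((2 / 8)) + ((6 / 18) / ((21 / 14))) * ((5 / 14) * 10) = -1977679 / 19152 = -103.26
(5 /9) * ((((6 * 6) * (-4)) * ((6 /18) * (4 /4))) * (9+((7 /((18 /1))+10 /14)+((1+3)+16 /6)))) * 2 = -169040 /189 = -894.39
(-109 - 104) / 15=-71 / 5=-14.20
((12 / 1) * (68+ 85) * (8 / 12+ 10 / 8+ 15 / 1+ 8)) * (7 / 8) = 320229 / 8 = 40028.62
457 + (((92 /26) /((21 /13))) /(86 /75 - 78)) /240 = 442536749 /968352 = 457.00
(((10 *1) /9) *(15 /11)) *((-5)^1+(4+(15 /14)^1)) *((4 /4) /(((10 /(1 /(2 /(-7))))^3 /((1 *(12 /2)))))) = -49 /1760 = -0.03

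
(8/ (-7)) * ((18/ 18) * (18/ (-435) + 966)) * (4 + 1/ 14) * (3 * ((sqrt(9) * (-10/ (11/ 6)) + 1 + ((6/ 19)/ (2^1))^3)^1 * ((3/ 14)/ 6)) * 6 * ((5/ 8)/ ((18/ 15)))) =913030469640/ 39499537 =23114.97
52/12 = 13/3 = 4.33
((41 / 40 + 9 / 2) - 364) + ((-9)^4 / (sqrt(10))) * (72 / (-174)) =-39366 * sqrt(10) / 145 - 14339 / 40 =-1217.00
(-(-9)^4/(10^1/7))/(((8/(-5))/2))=45927/8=5740.88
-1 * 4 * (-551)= 2204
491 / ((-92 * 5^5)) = -491 / 287500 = -0.00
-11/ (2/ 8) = -44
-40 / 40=-1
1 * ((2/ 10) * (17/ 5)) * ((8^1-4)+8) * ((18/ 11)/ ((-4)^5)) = -459/ 35200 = -0.01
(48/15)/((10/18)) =144/25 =5.76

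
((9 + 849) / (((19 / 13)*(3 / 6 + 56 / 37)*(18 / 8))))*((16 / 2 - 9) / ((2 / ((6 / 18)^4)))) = -0.80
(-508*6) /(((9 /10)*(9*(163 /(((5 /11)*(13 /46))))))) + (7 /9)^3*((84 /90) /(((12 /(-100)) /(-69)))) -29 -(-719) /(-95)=1847614349668 /8568020835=215.64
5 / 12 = 0.42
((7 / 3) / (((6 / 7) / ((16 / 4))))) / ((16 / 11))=539 / 72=7.49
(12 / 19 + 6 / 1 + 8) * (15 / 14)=2085 / 133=15.68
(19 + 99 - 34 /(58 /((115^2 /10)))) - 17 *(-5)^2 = -1082.26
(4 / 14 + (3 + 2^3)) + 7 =128 / 7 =18.29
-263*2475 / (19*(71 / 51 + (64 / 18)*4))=-99591525 / 45391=-2194.08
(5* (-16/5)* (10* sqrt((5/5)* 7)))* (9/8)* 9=-1620* sqrt(7)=-4286.12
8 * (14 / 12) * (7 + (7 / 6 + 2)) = 854 / 9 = 94.89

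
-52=-52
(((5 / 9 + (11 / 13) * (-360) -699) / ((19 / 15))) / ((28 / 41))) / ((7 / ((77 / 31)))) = -132321145 / 321594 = -411.45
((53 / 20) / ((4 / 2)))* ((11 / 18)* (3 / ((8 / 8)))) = 583 / 240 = 2.43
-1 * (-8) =8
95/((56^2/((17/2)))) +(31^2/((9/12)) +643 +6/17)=615735613/319872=1924.94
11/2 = 5.50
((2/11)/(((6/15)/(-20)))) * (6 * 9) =-5400/11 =-490.91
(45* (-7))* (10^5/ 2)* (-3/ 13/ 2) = 1817307.69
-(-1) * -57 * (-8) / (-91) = -456 / 91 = -5.01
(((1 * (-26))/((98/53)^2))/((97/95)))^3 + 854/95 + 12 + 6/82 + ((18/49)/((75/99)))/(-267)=-68675030998152861788818377/175165729842976373072600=-392.06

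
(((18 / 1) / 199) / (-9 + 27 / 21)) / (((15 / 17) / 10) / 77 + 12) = -18326 / 18757143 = -0.00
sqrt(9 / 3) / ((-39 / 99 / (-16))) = 528*sqrt(3) / 13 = 70.35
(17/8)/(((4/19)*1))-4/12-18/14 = 5695/672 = 8.47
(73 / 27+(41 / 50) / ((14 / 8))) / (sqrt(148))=14989 * sqrt(37) / 349650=0.26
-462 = -462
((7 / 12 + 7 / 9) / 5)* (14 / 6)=343 / 540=0.64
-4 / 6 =-2 / 3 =-0.67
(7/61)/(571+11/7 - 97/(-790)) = 38710/193186939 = 0.00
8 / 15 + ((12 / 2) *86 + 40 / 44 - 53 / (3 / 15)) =41653 / 165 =252.44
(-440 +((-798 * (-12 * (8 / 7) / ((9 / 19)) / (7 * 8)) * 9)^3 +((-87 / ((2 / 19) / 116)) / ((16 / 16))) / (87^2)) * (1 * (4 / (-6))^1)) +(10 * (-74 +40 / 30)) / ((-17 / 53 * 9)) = -5373293011707920 / 157437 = -34129798025.29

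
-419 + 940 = 521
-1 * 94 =-94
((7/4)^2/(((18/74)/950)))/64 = 861175/4608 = 186.89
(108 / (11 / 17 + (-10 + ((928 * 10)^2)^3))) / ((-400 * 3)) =-153 / 1085767352002071756799984100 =-0.00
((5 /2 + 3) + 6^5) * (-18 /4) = -140067 /4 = -35016.75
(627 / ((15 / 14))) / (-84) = -6.97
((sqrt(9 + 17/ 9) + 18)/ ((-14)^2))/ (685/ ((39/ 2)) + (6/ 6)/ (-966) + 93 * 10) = 299 * sqrt(2)/ 24240134 + 8073/ 84840469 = 0.00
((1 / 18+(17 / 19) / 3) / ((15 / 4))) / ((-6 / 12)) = -484 / 2565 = -0.19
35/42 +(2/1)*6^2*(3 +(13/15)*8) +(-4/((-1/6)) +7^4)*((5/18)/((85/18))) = 437927/510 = 858.68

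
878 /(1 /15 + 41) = 6585 /308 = 21.38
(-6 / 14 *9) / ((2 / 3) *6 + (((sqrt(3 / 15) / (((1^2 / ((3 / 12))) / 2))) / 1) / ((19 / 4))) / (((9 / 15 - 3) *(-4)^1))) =-22457088 / 23288797 + 12312 *sqrt(5) / 23288797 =-0.96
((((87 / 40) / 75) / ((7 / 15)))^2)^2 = 57289761 / 3841600000000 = 0.00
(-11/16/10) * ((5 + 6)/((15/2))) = -121/1200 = -0.10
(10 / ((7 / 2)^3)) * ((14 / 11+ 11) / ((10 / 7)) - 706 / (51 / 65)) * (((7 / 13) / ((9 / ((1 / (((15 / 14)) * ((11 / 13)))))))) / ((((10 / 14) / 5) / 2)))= -31998112 / 166617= -192.05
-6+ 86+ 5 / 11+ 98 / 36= 16469 / 198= 83.18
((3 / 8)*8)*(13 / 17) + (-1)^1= 22 / 17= 1.29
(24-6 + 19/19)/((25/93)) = 1767/25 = 70.68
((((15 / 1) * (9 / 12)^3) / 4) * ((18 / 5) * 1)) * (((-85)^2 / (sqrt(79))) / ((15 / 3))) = 1053405 * sqrt(79) / 10112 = 925.92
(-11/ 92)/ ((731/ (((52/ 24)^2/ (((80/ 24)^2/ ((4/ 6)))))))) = -1859/ 40351200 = -0.00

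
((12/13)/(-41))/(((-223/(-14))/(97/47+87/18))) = -54460/5586373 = -0.01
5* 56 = 280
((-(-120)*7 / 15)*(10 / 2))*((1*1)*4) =1120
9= 9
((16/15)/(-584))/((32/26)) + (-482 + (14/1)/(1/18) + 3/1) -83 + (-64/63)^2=-3580795679/11589480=-308.97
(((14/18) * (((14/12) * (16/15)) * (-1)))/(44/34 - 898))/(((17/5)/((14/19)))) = 0.00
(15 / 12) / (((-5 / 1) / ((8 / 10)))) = -1 / 5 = -0.20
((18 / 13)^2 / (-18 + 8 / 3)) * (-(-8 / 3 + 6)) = 1620 / 3887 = 0.42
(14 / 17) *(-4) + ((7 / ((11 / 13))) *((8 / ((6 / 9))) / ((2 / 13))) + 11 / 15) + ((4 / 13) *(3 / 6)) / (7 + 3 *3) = 187494733 / 291720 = 642.72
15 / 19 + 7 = 7.79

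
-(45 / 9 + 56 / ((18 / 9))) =-33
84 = 84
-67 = -67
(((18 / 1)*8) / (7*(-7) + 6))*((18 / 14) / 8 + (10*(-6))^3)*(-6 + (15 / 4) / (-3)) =-5244275.17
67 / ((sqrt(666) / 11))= 737* sqrt(74) / 222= 28.56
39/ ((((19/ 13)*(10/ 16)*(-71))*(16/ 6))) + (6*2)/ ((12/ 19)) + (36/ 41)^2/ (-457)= 97273650058/ 5181623665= 18.77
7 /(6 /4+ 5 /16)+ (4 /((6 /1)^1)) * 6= 228 /29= 7.86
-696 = -696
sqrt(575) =5 * sqrt(23) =23.98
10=10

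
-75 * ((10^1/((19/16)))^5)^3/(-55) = 17293822569102704640000000000000000/166992397328622781289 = 103560538358344.26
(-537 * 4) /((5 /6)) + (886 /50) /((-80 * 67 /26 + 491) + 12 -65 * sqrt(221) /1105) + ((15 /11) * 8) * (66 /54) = -48686555466569 /18986983500 + 74867 * sqrt(221) /6328994500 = -2564.21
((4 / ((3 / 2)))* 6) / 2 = 8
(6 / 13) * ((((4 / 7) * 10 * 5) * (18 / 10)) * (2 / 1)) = 4320 / 91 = 47.47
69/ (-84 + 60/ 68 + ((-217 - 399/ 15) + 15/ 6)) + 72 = 3956694/ 55117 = 71.79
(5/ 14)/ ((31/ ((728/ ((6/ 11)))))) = 1430/ 93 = 15.38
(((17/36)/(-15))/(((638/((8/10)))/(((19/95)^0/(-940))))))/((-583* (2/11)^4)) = -2057/31207248000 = -0.00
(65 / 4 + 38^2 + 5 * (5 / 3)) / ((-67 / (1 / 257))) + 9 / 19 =1524815 / 3925932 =0.39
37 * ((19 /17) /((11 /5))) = 3515 /187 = 18.80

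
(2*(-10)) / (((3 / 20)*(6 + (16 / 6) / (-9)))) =-1800 / 77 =-23.38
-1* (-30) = 30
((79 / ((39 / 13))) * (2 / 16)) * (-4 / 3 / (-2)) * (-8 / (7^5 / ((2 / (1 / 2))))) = -632 / 151263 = -0.00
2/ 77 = 0.03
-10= -10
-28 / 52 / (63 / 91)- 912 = -8215 / 9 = -912.78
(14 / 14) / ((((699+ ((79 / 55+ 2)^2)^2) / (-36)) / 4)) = -109807500 / 639356393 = -0.17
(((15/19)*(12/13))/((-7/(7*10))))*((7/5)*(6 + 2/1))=-20160/247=-81.62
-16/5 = -3.20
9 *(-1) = -9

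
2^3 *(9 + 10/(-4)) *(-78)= -4056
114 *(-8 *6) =-5472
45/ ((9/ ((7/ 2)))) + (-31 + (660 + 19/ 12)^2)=63025777/ 144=437679.01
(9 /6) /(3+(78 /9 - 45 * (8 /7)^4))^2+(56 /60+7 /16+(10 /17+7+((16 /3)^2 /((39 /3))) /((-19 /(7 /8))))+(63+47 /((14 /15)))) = 113747153738266138967 /930707429873130000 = 122.22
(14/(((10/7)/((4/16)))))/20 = 49/400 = 0.12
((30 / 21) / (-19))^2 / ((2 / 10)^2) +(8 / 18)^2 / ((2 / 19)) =2891228 / 1432809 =2.02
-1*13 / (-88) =13 / 88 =0.15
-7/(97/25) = -1.80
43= 43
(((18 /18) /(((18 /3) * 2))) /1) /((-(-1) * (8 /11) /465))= 1705 /32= 53.28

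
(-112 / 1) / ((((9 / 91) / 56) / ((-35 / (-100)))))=-22195.91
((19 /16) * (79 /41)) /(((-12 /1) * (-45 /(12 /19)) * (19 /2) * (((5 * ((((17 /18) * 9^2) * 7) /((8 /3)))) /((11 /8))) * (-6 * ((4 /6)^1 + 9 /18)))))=-869 /15768440100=-0.00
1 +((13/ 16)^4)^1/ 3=1.15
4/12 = 1/3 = 0.33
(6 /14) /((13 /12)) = 36 /91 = 0.40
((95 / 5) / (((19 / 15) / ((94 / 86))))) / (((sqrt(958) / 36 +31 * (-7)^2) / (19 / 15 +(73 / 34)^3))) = 38062786073823 / 315868002626291 - 2784199113 * sqrt(958) / 1263472010505164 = 0.12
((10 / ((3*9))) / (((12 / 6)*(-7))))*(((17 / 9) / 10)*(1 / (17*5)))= -1 / 17010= -0.00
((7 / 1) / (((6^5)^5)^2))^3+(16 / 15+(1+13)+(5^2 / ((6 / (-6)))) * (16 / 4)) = -224251693190319325770901198745819984527549019021594649128561637997649484348693445466136732109976739318604964495263529293 / 2640326057970792689610296688530062612176793787538398537620427448951917005675354538455299043681044811443543538013306880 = -84.93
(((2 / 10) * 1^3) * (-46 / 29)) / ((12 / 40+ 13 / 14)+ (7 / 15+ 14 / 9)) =-1449 / 14848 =-0.10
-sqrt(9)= -3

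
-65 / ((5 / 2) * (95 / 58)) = -1508 / 95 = -15.87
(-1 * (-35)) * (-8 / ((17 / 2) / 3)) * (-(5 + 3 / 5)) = 9408 / 17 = 553.41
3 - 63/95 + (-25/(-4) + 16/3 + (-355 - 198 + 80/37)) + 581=1859393/42180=44.08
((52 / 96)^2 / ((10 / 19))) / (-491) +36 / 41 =101682109 / 115954560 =0.88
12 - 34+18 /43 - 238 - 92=-15118 /43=-351.58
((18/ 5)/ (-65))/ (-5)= 18/ 1625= 0.01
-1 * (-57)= 57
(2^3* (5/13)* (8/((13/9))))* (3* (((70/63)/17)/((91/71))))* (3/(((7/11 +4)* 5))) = 1499520/4444531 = 0.34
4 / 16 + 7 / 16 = 11 / 16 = 0.69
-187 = -187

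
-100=-100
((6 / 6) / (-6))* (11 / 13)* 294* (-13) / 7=77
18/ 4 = 9/ 2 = 4.50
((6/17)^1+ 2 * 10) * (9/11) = 3114/187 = 16.65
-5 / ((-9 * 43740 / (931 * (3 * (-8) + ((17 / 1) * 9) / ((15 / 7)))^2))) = 5810371 / 218700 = 26.57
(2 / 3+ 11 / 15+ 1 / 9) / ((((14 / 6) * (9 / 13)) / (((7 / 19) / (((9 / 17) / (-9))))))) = -15028 / 2565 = -5.86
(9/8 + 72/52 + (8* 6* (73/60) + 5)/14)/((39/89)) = 16.06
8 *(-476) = -3808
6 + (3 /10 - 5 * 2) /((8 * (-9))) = 4417 /720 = 6.13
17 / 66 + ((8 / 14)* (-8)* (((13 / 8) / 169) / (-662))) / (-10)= 2560219 / 9939930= 0.26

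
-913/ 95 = -9.61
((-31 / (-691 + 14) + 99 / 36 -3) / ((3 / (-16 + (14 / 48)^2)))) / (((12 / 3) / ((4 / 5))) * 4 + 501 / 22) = 55762861 / 2201668992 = 0.03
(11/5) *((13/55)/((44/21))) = 273/1100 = 0.25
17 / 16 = 1.06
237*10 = 2370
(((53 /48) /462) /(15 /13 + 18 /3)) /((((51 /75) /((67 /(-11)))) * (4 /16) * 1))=-1154075 /96415704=-0.01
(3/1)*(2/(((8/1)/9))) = 27/4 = 6.75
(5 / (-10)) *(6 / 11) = -3 / 11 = -0.27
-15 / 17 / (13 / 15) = -225 / 221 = -1.02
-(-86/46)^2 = -1849/529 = -3.50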